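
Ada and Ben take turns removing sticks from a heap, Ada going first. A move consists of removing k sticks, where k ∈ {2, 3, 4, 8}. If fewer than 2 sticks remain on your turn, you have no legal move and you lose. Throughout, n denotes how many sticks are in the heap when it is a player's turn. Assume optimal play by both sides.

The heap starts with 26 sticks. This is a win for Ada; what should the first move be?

Remove 2, leaving 24.

Classify positions by backward induction: terminal positions (no move available) are L. From any other position, the mover wins iff some move reaches an L.
n=0: no move → L
n=1: no move → L
n=2: W (go to 0, an L position)
n=3: W (go to 1, an L position)
n=4: W (go to 1, an L position)
n=5: W (go to 1, an L position)
n=6: L (options 4(W), 3(W), 2(W) are all W)
n=7: L (options 5(W), 4(W), 3(W) are all W)
n=8: W (go to 6, an L position)
n=9: W (go to 7, an L position)
n=10: W (go to 7, an L position)
n=11: W (go to 7, an L position)
n=12: L (options 10(W), 9(W), 8(W), 4(W) are all W)
n=13: L (options 11(W), 10(W), 9(W), 5(W) are all W)
n=14: W (go to 12, an L position)
n=15: W (go to 13, an L position)
n=16: W (go to 13, an L position)
n=17: W (go to 13, an L position)
n=18: L (options 16(W), 15(W), 14(W), 10(W) are all W)
n=19: L (options 17(W), 16(W), 15(W), 11(W) are all W)
n=20: W (go to 18, an L position)
n=21: W (go to 19, an L position)
n=22: W (go to 19, an L position)
n=23: W (go to 19, an L position)
n=24: L (options 22(W), 21(W), 20(W), 16(W) are all W)
n=25: L (options 23(W), 22(W), 21(W), 17(W) are all W)
n=26: W (go to 24, an L position)
From 26, the L positions reachable in one move are: 24, 18. Any move reaching one of these is winning.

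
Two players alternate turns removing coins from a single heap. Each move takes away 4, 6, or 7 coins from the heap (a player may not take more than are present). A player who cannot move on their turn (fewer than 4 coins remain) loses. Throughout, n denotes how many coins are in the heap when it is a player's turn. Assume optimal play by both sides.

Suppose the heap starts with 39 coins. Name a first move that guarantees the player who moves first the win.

Remove 4, leaving 35.

Build the W/L table. Terminal = L. A non-terminal position is W if it has a move to some L; otherwise it is L.
n=0: no move → L
n=1: no move → L
n=2: no move → L
n=3: no move → L
n=4: can move to 0, which is L ⇒ W
n=5: can move to 1, which is L ⇒ W
n=6: can move to 2, which is L ⇒ W
n=7: can move to 3, which is L ⇒ W
n=8: can move to 2, which is L ⇒ W
n=9: can move to 3, which is L ⇒ W
n=10: can move to 3, which is L ⇒ W
n=11: moves to 7(W), 5(W), 4(W); every one is W ⇒ L
n=12: moves to 8(W), 6(W), 5(W); every one is W ⇒ L
n=13: moves to 9(W), 7(W), 6(W); every one is W ⇒ L
n=14: moves to 10(W), 8(W), 7(W); every one is W ⇒ L
n=15: can move to 11, which is L ⇒ W
n=16: can move to 12, which is L ⇒ W
n=17: can move to 13, which is L ⇒ W
n=18: can move to 14, which is L ⇒ W
n=19: can move to 13, which is L ⇒ W
n=20: can move to 14, which is L ⇒ W
n=21: can move to 14, which is L ⇒ W
n=22: moves to 18(W), 16(W), 15(W); every one is W ⇒ L
n=23: moves to 19(W), 17(W), 16(W); every one is W ⇒ L
n=24: moves to 20(W), 18(W), 17(W); every one is W ⇒ L
n=25: moves to 21(W), 19(W), 18(W); every one is W ⇒ L
n=26: can move to 22, which is L ⇒ W
n=27: can move to 23, which is L ⇒ W
n=28: can move to 24, which is L ⇒ W
n=29: can move to 25, which is L ⇒ W
n=30: can move to 24, which is L ⇒ W
n=31: can move to 25, which is L ⇒ W
n=32: can move to 25, which is L ⇒ W
n=33: moves to 29(W), 27(W), 26(W); every one is W ⇒ L
n=34: moves to 30(W), 28(W), 27(W); every one is W ⇒ L
n=35: moves to 31(W), 29(W), 28(W); every one is W ⇒ L
n=36: moves to 32(W), 30(W), 29(W); every one is W ⇒ L
n=37: can move to 33, which is L ⇒ W
n=38: can move to 34, which is L ⇒ W
n=39: can move to 35, which is L ⇒ W
From 39, the L positions reachable in one move are: 35, 33. Any move reaching one of these is winning.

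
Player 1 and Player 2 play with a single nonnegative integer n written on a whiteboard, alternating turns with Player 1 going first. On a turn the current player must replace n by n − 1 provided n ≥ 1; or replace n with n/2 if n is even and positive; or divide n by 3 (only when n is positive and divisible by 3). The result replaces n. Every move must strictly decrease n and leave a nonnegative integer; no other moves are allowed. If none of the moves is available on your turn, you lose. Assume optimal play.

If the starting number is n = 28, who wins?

Classify positions by backward induction: terminal positions (no move available) are L. From any other position, the mover wins iff some move reaches an L.
n=0: no move → L
n=1: W (go to 0, an L position)
n=2: L (sole option 1(W) is W)
n=3: W (go to 2, an L position)
n=4: W (go to 2, an L position)
n=5: L (sole option 4(W) is W)
n=6: W (go to 2, an L position)
n=7: L (sole option 6(W) is W)
n=8: W (go to 7, an L position)
n=9: L (options 3(W), 8(W) are all W)
n=10: W (go to 5, an L position)
n=11: L (sole option 10(W) is W)
n=12: W (go to 11, an L position)
n=13: L (sole option 12(W) is W)
n=14: W (go to 7, an L position)
n=15: W (go to 5, an L position)
n=16: L (options 8(W), 15(W) are all W)
n=17: W (go to 16, an L position)
n=18: W (go to 9, an L position)
n=19: L (sole option 18(W) is W)
n=20: W (go to 19, an L position)
n=21: W (go to 7, an L position)
n=22: W (go to 11, an L position)
n=23: L (sole option 22(W) is W)
n=24: W (go to 23, an L position)
n=25: L (sole option 24(W) is W)
n=26: W (go to 13, an L position)
n=27: W (go to 9, an L position)
n=28: L (options 14(W), 27(W) are all W)
The starting position 28 is L: whatever Player 1 does, the opponent receives a W position.

Player 2 wins.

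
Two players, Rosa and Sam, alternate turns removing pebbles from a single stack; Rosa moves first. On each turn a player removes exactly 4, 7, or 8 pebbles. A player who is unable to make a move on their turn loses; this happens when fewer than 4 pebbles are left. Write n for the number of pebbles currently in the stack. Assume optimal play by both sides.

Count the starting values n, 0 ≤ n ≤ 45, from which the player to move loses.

Use the standard recursion: the mover loses at a terminal position; elsewhere, the mover wins exactly when some move hands the opponent an L position.
n=0: no move → L
n=1: no move → L
n=2: no move → L
n=3: no move → L
n=4: reaches L-position 0 → W
n=5: reaches L-position 1 → W
n=6: reaches L-position 2 → W
n=7: reaches L-position 3 → W
n=8: reaches L-position 1 → W
n=9: reaches L-position 2 → W
n=10: reaches L-position 3 → W
n=11: reaches L-position 3 → W
n=12: only reaches 8(W), 5(W), 4(W), all W → L
n=13: only reaches 9(W), 6(W), 5(W), all W → L
n=14: only reaches 10(W), 7(W), 6(W), all W → L
n=15: only reaches 11(W), 8(W), 7(W), all W → L
n=16: reaches L-position 12 → W
n=17: reaches L-position 13 → W
n=18: reaches L-position 14 → W
n=19: reaches L-position 15 → W
n=20: reaches L-position 13 → W
n=21: reaches L-position 14 → W
n=22: reaches L-position 15 → W
n=23: reaches L-position 15 → W
n=24: only reaches 20(W), 17(W), 16(W), all W → L
n=25: only reaches 21(W), 18(W), 17(W), all W → L
n=26: only reaches 22(W), 19(W), 18(W), all W → L
n=27: only reaches 23(W), 20(W), 19(W), all W → L
n=28: reaches L-position 24 → W
n=29: reaches L-position 25 → W
n=30: reaches L-position 26 → W
n=31: reaches L-position 27 → W
n=32: reaches L-position 25 → W
n=33: reaches L-position 26 → W
n=34: reaches L-position 27 → W
n=35: reaches L-position 27 → W
n=36: only reaches 32(W), 29(W), 28(W), all W → L
n=37: only reaches 33(W), 30(W), 29(W), all W → L
n=38: only reaches 34(W), 31(W), 30(W), all W → L
n=39: only reaches 35(W), 32(W), 31(W), all W → L
n=40: reaches L-position 36 → W
n=41: reaches L-position 37 → W
n=42: reaches L-position 38 → W
n=43: reaches L-position 39 → W
n=44: reaches L-position 37 → W
n=45: reaches L-position 38 → W
L entries with 0 ≤ n ≤ 45: n = 0, 1, 2, 3, 12, 13, 14, 15, 24, 25, 26, 27, 36, 37, 38, 39; that makes 16.

16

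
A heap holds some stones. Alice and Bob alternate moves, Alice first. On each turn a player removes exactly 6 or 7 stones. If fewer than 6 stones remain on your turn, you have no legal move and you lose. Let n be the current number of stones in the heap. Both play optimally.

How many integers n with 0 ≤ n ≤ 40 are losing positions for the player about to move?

20

Work bottom-up. With no move the player to move loses. Otherwise the position is W if at least one move leads to an L position for the opponent, and L if every move leads to a W.
n=0: no move → L
n=1: no move → L
n=2: no move → L
n=3: no move → L
n=4: no move → L
n=5: no move → L
n=6: can move to 0, which is L ⇒ W
n=7: can move to 1, which is L ⇒ W
n=8: can move to 2, which is L ⇒ W
n=9: can move to 3, which is L ⇒ W
n=10: can move to 4, which is L ⇒ W
n=11: can move to 5, which is L ⇒ W
n=12: can move to 5, which is L ⇒ W
n=13: moves to 7(W), 6(W); every one is W ⇒ L
n=14: moves to 8(W), 7(W); every one is W ⇒ L
n=15: moves to 9(W), 8(W); every one is W ⇒ L
n=16: moves to 10(W), 9(W); every one is W ⇒ L
n=17: moves to 11(W), 10(W); every one is W ⇒ L
n=18: moves to 12(W), 11(W); every one is W ⇒ L
n=19: can move to 13, which is L ⇒ W
n=20: can move to 14, which is L ⇒ W
n=21: can move to 15, which is L ⇒ W
n=22: can move to 16, which is L ⇒ W
n=23: can move to 17, which is L ⇒ W
n=24: can move to 18, which is L ⇒ W
n=25: can move to 18, which is L ⇒ W
n=26: moves to 20(W), 19(W); every one is W ⇒ L
n=27: moves to 21(W), 20(W); every one is W ⇒ L
n=28: moves to 22(W), 21(W); every one is W ⇒ L
n=29: moves to 23(W), 22(W); every one is W ⇒ L
n=30: moves to 24(W), 23(W); every one is W ⇒ L
n=31: moves to 25(W), 24(W); every one is W ⇒ L
n=32: can move to 26, which is L ⇒ W
n=33: can move to 27, which is L ⇒ W
n=34: can move to 28, which is L ⇒ W
n=35: can move to 29, which is L ⇒ W
n=36: can move to 30, which is L ⇒ W
n=37: can move to 31, which is L ⇒ W
n=38: can move to 31, which is L ⇒ W
n=39: moves to 33(W), 32(W); every one is W ⇒ L
n=40: moves to 34(W), 33(W); every one is W ⇒ L
L entries with 0 ≤ n ≤ 40: n = 0, 1, 2, 3, 4, 5, 13, 14, 15, 16, 17, 18, 26, 27, 28, 29, 30, 31, 39, 40; that makes 20.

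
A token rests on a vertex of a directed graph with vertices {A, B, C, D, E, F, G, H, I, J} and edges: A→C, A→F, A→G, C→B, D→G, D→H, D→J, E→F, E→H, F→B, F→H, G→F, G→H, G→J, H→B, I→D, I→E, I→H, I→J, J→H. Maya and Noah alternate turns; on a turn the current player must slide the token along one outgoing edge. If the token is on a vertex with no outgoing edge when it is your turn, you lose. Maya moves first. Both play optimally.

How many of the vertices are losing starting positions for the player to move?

4

Compute win/loss labels from the base case upward. A position with no move is L. Any other position is W if it can reach an L in one move, else L.
Every edge goes from a vertex to one that appears earlier in the order B, H, J, F, G, E, D, I, C, A, so processing vertices in that order labels each vertex after all of its successors.
B: no outgoing edge → L
H: →B(L), so W
J: →H(W) only, which is W, so L
F: →B(L), so W
G: →J(L), so W
E: →F(W), H(W) — all W, so L
D: →J(L), so W
I: →E(L), so W
C: →B(L), so W
A: →C(W), G(W), F(W) — all W, so L
The L vertices are A, B, E, J; that is 4 in all.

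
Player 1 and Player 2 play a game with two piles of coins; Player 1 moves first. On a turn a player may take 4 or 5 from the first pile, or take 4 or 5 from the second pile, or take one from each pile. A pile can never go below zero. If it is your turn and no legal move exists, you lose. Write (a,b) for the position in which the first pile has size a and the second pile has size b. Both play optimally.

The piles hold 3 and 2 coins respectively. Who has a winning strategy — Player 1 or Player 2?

Player 2 wins.

Positions with no move are L. A position that does have a move is losing for the player to move precisely when every available move leads to a winning position for the opponent. Fill in the labels:
No move ever increases a pile, so every position that can arise here has a ≤ 3 and b ≤ 2; it is enough to label the cells with 0 ≤ a ≤ 3 and 0 ≤ b ≤ 2.
Every move lowers a or b (never raises either), so fill the grid row by row in increasing a, and left to right within a row: each cell's successors are then already labelled.
      b=0  b=1  b=2
a=0:    L    L    L
a=1:    L    W    W
a=2:    L    W    L
a=3:    L    W    L
Cells with no legal move (terminal, hence L): (0,0), (0,1), (0,2), (1,0), (2,0), (3,0).
The remaining L cells, each justified by listing all of its moves:
(2,2): only reaches (1,1)(W), which is W → L
(3,2): only reaches (2,1)(W), which is W → L
Every other cell has at least one move into one of the L cells above, so it is W.
Every move from (3,2) reaches a W position, so the mover loses.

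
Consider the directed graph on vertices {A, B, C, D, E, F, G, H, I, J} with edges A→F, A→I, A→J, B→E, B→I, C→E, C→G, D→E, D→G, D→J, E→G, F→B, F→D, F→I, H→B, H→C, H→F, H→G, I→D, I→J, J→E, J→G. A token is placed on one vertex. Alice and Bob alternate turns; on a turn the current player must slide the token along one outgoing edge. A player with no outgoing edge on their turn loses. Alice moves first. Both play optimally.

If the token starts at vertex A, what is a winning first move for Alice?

Move to I.

Positions with no move are L. A position that does have a move is losing for the player to move precisely when every available move leads to a winning position for the opponent. Fill in the labels:
Every edge goes from a vertex to one that appears earlier in the order G, E, J, D, I, B, F, C, A, H, so processing vertices in that order labels each vertex after all of its successors.
G: no outgoing edge → L
E: can move to G, which is L ⇒ W
J: can move to G, which is L ⇒ W
D: can move to G, which is L ⇒ W
I: moves to D(W), J(W); every one is W ⇒ L
B: can move to I, which is L ⇒ W
F: can move to I, which is L ⇒ W
C: can move to G, which is L ⇒ W
A: can move to I, which is L ⇒ W
H: can move to G, which is L ⇒ W
From A, the L positions reachable in one move are: I.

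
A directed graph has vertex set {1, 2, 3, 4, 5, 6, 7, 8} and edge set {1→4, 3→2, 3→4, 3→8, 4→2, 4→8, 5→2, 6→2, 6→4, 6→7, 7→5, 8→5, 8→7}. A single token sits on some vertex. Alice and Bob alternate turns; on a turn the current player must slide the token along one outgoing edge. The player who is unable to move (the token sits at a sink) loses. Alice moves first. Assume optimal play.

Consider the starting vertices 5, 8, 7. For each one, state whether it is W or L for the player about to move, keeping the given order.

Label each position W (a win for the player to move) or L (a loss). A position with no legal move is L; any other position is W exactly when some move reaches an L, and L when every move reaches a W.
Every edge goes from a vertex to one that appears earlier in the order 2, 5, 7, 8, 4, 6, 3, 1, so processing vertices in that order labels each vertex after all of its successors.
2: no outgoing edge → L
5: reaches L-position 2 → W
7: only reaches 5(W), which is W → L
8: reaches L-position 7 → W
4: reaches L-position 2 → W
6: reaches L-position 7 → W
3: reaches L-position 2 → W
1: only reaches 4(W), which is W → L

5: W, 8: W, 7: L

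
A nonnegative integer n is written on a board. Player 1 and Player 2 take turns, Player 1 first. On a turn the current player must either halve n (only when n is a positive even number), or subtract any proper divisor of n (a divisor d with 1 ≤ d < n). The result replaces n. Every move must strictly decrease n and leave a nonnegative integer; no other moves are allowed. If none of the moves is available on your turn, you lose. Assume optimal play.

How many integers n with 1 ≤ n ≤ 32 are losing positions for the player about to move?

Label each position W (a win for the player to move) or L (a loss). A position with no legal move is L; any other position is W exactly when some move reaches an L, and L when every move reaches a W.
n=0: no move → L
n=1: no move → L
n=2: →1(L), so W
n=3: →2(W) only, which is W, so L
n=4: →3(L), so W
n=5: →4(W) only, which is W, so L
n=6: →3(L), so W
n=7: →6(W) only, which is W, so L
n=8: →7(L), so W
n=9: →6(W), 8(W) — all W, so L
n=10: →5(L), so W
n=11: →10(W) only, which is W, so L
n=12: →9(L), so W
n=13: →12(W) only, which is W, so L
n=14: →7(L), so W
n=15: →10(W), 12(W), 14(W) — all W, so L
n=16: →15(L), so W
n=17: →16(W) only, which is W, so L
n=18: →9(L), so W
n=19: →18(W) only, which is W, so L
n=20: →15(L), so W
n=21: →14(W), 18(W), 20(W) — all W, so L
n=22: →11(L), so W
n=23: →22(W) only, which is W, so L
n=24: →21(L), so W
n=25: →20(W), 24(W) — all W, so L
n=26: →13(L), so W
n=27: →18(W), 24(W), 26(W) — all W, so L
n=28: →21(L), so W
n=29: →28(W) only, which is W, so L
n=30: →15(L), so W
n=31: →30(W) only, which is W, so L
n=32: →31(L), so W
L entries with 1 ≤ n ≤ 32 (n=0 is outside the asked range and is not counted): n = 1, 3, 5, 7, 9, 11, 13, 15, 17, 19, 21, 23, 25, 27, 29, 31; that makes 16.

16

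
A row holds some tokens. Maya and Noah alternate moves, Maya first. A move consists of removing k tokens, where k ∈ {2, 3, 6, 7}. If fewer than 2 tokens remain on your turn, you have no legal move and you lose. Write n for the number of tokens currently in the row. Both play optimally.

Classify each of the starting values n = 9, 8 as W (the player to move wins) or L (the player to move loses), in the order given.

9: L, 8: W

Compute win/loss labels from the base case upward. A position with no move is L. Any other position is W if it can reach an L in one move, else L.
n=0: no move → L
n=1: no move → L
n=2: reaches L-position 0 → W
n=3: reaches L-position 1 → W
n=4: reaches L-position 1 → W
n=5: only reaches 3(W), 2(W), all W → L
n=6: reaches L-position 0 → W
n=7: reaches L-position 5 → W
n=8: reaches L-position 5 → W
n=9: only reaches 7(W), 6(W), 3(W), 2(W), all W → L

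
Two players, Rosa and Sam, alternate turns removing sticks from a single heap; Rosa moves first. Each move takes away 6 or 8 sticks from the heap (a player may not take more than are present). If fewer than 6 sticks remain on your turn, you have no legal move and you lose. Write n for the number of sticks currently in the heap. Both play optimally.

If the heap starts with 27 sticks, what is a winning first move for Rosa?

Remove 8, leaving 19.

Compute win/loss labels from the base case upward. A position with no move is L. Any other position is W if it can reach an L in one move, else L.
n=0: no move → L
n=1: no move → L
n=2: no move → L
n=3: no move → L
n=4: no move → L
n=5: no move → L
n=6: →0(L), so W
n=7: →1(L), so W
n=8: →2(L), so W
n=9: →3(L), so W
n=10: →4(L), so W
n=11: →5(L), so W
n=12: →4(L), so W
n=13: →5(L), so W
n=14: →8(W), 6(W) — all W, so L
n=15: →9(W), 7(W) — all W, so L
n=16: →10(W), 8(W) — all W, so L
n=17: →11(W), 9(W) — all W, so L
n=18: →12(W), 10(W) — all W, so L
n=19: →13(W), 11(W) — all W, so L
n=20: →14(L), so W
n=21: →15(L), so W
n=22: →16(L), so W
n=23: →17(L), so W
n=24: →18(L), so W
n=25: →19(L), so W
n=26: →18(L), so W
n=27: →19(L), so W
From 27, the L positions reachable in one move are: 19.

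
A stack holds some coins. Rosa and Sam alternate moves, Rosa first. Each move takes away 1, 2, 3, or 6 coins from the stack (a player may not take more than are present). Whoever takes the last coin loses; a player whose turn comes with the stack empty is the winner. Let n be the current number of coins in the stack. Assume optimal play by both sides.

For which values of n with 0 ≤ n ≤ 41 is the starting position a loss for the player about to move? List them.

1, 5, 9, 13, 17, 21, 25, 29, 33, 37, 41

Work bottom-up. With no move the player to move wins. Otherwise the position is W if at least one move leads to an L position for the opponent, and L if every move leads to a W.
n=0: no move; the opponent has just taken the last coin and therefore loses → W
n=1: L (sole option 0(W) is W)
n=2: W (go to 1, an L position)
n=3: W (go to 1, an L position)
n=4: W (go to 1, an L position)
n=5: L (options 4(W), 3(W), 2(W) are all W)
n=6: W (go to 5, an L position)
n=7: W (go to 5, an L position)
n=8: W (go to 5, an L position)
n=9: L (options 8(W), 7(W), 6(W), 3(W) are all W)
n=10: W (go to 9, an L position)
n=11: W (go to 9, an L position)
n=12: W (go to 9, an L position)
n=13: L (options 12(W), 11(W), 10(W), 7(W) are all W)
n=14: W (go to 13, an L position)
n=15: W (go to 13, an L position)
n=16: W (go to 13, an L position)
n=17: L (options 16(W), 15(W), 14(W), 11(W) are all W)
n=18: W (go to 17, an L position)
n=19: W (go to 17, an L position)
n=20: W (go to 17, an L position)
n=21: L (options 20(W), 19(W), 18(W), 15(W) are all W)
n=22: W (go to 21, an L position)
n=23: W (go to 21, an L position)
n=24: W (go to 21, an L position)
n=25: L (options 24(W), 23(W), 22(W), 19(W) are all W)
n=26: W (go to 25, an L position)
n=27: W (go to 25, an L position)
n=28: W (go to 25, an L position)
n=29: L (options 28(W), 27(W), 26(W), 23(W) are all W)
n=30: W (go to 29, an L position)
n=31: W (go to 29, an L position)
n=32: W (go to 29, an L position)
n=33: L (options 32(W), 31(W), 30(W), 27(W) are all W)
n=34: W (go to 33, an L position)
n=35: W (go to 33, an L position)
n=36: W (go to 33, an L position)
n=37: L (options 36(W), 35(W), 34(W), 31(W) are all W)
n=38: W (go to 37, an L position)
n=39: W (go to 37, an L position)
n=40: W (go to 37, an L position)
n=41: L (options 40(W), 39(W), 38(W), 35(W) are all W)
Reading off the rows marked L gives the requested list; there are 11 such values of n.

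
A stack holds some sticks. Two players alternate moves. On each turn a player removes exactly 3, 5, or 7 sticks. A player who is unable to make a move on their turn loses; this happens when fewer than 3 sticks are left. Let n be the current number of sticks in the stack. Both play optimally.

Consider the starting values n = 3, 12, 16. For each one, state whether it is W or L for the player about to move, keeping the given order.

Compute win/loss labels from the base case upward. A position with no move is L. Any other position is W if it can reach an L in one move, else L.
n=0: no move → L
n=1: no move → L
n=2: no move → L
n=3: reaches L-position 0 → W
n=4: reaches L-position 1 → W
n=5: reaches L-position 2 → W
n=6: reaches L-position 1 → W
n=7: reaches L-position 2 → W
n=8: reaches L-position 1 → W
n=9: reaches L-position 2 → W
n=10: only reaches 7(W), 5(W), 3(W), all W → L
n=11: only reaches 8(W), 6(W), 4(W), all W → L
n=12: only reaches 9(W), 7(W), 5(W), all W → L
n=13: reaches L-position 10 → W
n=14: reaches L-position 11 → W
n=15: reaches L-position 12 → W
n=16: reaches L-position 11 → W

3: W, 12: L, 16: W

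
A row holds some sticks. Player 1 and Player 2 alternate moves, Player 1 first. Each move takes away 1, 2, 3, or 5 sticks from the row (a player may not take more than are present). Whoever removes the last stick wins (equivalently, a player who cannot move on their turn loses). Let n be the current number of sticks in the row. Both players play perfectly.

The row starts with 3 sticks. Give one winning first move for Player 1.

Remove 3, leaving 0.

Compute win/loss labels from the base case upward. A position with no move is L. Any other position is W if it can reach an L in one move, else L.
n=0: no move → L
n=1: W (go to 0, an L position)
n=2: W (go to 0, an L position)
n=3: W (go to 0, an L position)
From 3, the L positions reachable in one move are: 0.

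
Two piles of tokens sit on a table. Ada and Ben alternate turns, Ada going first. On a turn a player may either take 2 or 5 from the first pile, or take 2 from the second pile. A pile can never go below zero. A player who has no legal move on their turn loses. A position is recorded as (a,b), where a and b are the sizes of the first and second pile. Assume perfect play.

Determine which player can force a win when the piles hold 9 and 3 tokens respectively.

Ben wins.

Use the standard recursion: the mover loses at a terminal position; elsewhere, the mover wins exactly when some move hands the opponent an L position.
No move ever increases a pile, so every position that can arise here has a ≤ 9 and b ≤ 3; it is enough to label the cells with 0 ≤ a ≤ 9 and 0 ≤ b ≤ 3.
Every move lowers a or b (never raises either), so fill the grid row by row in increasing a, and left to right within a row: each cell's successors are then already labelled.
      b=0  b=1  b=2  b=3
a=0:    L    L    W    W
a=1:    L    L    W    W
a=2:    W    W    L    L
a=3:    W    W    L    L
a=4:    L    L    W    W
a=5:    W    W    W    W
a=6:    W    W    L    L
a=7:    L    L    W    W
a=8:    L    L    W    W
a=9:    W    W    L    L
Cells with no legal move (terminal, hence L): (0,0), (0,1), (1,0), (1,1).
The remaining L cells, each justified by listing all of its moves:
(2,2): →(0,2)(W), (2,0)(W) — all W, so L
(2,3): →(0,3)(W), (2,1)(W) — all W, so L
(3,2): →(1,2)(W), (3,0)(W) — all W, so L
(3,3): →(1,3)(W), (3,1)(W) — all W, so L
(4,0): →(2,0)(W) only, which is W, so L
(4,1): →(2,1)(W) only, which is W, so L
(6,2): →(4,2)(W), (1,2)(W), (6,0)(W) — all W, so L
(6,3): →(4,3)(W), (1,3)(W), (6,1)(W) — all W, so L
(7,0): →(5,0)(W), (2,0)(W) — all W, so L
(7,1): →(5,1)(W), (2,1)(W) — all W, so L
(8,0): →(6,0)(W), (3,0)(W) — all W, so L
(8,1): →(6,1)(W), (3,1)(W) — all W, so L
(9,2): →(7,2)(W), (4,2)(W), (9,0)(W) — all W, so L
(9,3): →(7,3)(W), (4,3)(W), (9,1)(W) — all W, so L
Every other cell has at least one move into one of the L cells above, so it is W.
Every move from (9,3) reaches a W position, so the mover loses.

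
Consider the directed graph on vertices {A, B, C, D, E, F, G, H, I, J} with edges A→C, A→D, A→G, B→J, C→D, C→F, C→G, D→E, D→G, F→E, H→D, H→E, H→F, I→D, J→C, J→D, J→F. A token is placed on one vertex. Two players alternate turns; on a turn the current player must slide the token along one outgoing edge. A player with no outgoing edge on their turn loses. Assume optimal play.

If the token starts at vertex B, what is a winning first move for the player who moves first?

Classify positions by backward induction: terminal positions (no move available) are L. From any other position, the mover wins iff some move reaches an L.
Every edge goes from a vertex to one that appears earlier in the order G, E, D, F, C, J, H, B, A, I, so processing vertices in that order labels each vertex after all of its successors.
G: no outgoing edge → L
E: no outgoing edge → L
D: can move to E, which is L ⇒ W
F: can move to E, which is L ⇒ W
C: can move to G, which is L ⇒ W
J: moves to C(W), F(W), D(W); every one is W ⇒ L
H: can move to E, which is L ⇒ W
B: can move to J, which is L ⇒ W
A: can move to G, which is L ⇒ W
I: the only move is to D(W), a W ⇒ L
From B, the L positions reachable in one move are: J.

Move to J.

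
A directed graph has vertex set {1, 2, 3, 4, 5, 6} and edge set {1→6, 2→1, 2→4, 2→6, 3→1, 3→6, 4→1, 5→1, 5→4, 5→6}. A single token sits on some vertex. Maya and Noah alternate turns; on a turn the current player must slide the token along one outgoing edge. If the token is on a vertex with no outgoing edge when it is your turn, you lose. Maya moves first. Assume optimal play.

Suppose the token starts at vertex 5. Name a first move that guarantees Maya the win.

Move to 4.

Label each position W (a win for the player to move) or L (a loss). A position with no legal move is L; any other position is W exactly when some move reaches an L, and L when every move reaches a W.
Every edge goes from a vertex to one that appears earlier in the order 6, 1, 4, 2, 5, 3, so processing vertices in that order labels each vertex after all of its successors.
6: no outgoing edge → L
1: reaches L-position 6 → W
4: only reaches 1(W), which is W → L
2: reaches L-position 4 → W
5: reaches L-position 4 → W
3: reaches L-position 6 → W
From 5, the L positions reachable in one move are: 4, 6. Any move reaching one of these is winning.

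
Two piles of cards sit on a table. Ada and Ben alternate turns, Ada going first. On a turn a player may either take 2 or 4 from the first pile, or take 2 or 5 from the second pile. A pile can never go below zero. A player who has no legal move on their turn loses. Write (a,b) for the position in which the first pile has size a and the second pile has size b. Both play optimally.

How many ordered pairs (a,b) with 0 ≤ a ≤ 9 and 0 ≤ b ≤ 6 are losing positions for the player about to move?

26

Classify positions by backward induction: terminal positions (no move available) are L. From any other position, the mover wins iff some move reaches an L.
Every move lowers a or b (never raises either), so fill the grid row by row in increasing a, and left to right within a row: each cell's successors are then already labelled.
      b=0  b=1  b=2  b=3  b=4  b=5  b=6
a=0:    L    L    W    W    L    W    W
a=1:    L    L    W    W    L    W    W
a=2:    W    W    L    L    W    W    L
a=3:    W    W    L    L    W    W    L
a=4:    W    W    W    W    W    L    W
a=5:    W    W    W    W    W    L    W
a=6:    L    L    W    W    L    W    W
a=7:    L    L    W    W    L    W    W
a=8:    W    W    L    L    W    W    L
a=9:    W    W    L    L    W    W    L
Cells with no legal move (terminal, hence L): (0,0), (0,1), (1,0), (1,1).
The remaining L cells, each justified by listing all of its moves:
(0,4): →(0,2)(W) only, which is W, so L
(1,4): →(1,2)(W) only, which is W, so L
(2,2): →(0,2)(W), (2,0)(W) — all W, so L
(2,3): →(0,3)(W), (2,1)(W) — all W, so L
(2,6): →(0,6)(W), (2,4)(W), (2,1)(W) — all W, so L
(3,2): →(1,2)(W), (3,0)(W) — all W, so L
(3,3): →(1,3)(W), (3,1)(W) — all W, so L
(3,6): →(1,6)(W), (3,4)(W), (3,1)(W) — all W, so L
(4,5): →(2,5)(W), (0,5)(W), (4,3)(W), (4,0)(W) — all W, so L
(5,5): →(3,5)(W), (1,5)(W), (5,3)(W), (5,0)(W) — all W, so L
(6,0): →(4,0)(W), (2,0)(W) — all W, so L
(6,1): →(4,1)(W), (2,1)(W) — all W, so L
(6,4): →(4,4)(W), (2,4)(W), (6,2)(W) — all W, so L
(7,0): →(5,0)(W), (3,0)(W) — all W, so L
(7,1): →(5,1)(W), (3,1)(W) — all W, so L
(7,4): →(5,4)(W), (3,4)(W), (7,2)(W) — all W, so L
(8,2): →(6,2)(W), (4,2)(W), (8,0)(W) — all W, so L
(8,3): →(6,3)(W), (4,3)(W), (8,1)(W) — all W, so L
(8,6): →(6,6)(W), (4,6)(W), (8,4)(W), (8,1)(W) — all W, so L
(9,2): →(7,2)(W), (5,2)(W), (9,0)(W) — all W, so L
(9,3): →(7,3)(W), (5,3)(W), (9,1)(W) — all W, so L
(9,6): →(7,6)(W), (5,6)(W), (9,4)(W), (9,1)(W) — all W, so L
Every other cell has at least one move into one of the L cells above, so it is W.
L cells per row: a=0: 3, a=1: 3, a=2: 3, a=3: 3, a=4: 1, a=5: 1, a=6: 3, a=7: 3, a=8: 3, a=9: 3; total 26.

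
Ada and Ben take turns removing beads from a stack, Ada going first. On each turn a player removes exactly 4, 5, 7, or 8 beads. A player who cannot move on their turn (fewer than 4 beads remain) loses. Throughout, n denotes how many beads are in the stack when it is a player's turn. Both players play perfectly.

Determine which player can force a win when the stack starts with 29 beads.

Compute win/loss labels from the base case upward. A position with no move is L. Any other position is W if it can reach an L in one move, else L.
n=0: no move → L
n=1: no move → L
n=2: no move → L
n=3: no move → L
n=4: W (go to 0, an L position)
n=5: W (go to 1, an L position)
n=6: W (go to 2, an L position)
n=7: W (go to 3, an L position)
n=8: W (go to 3, an L position)
n=9: W (go to 2, an L position)
n=10: W (go to 3, an L position)
n=11: W (go to 3, an L position)
n=12: L (options 8(W), 7(W), 5(W), 4(W) are all W)
n=13: L (options 9(W), 8(W), 6(W), 5(W) are all W)
n=14: L (options 10(W), 9(W), 7(W), 6(W) are all W)
n=15: L (options 11(W), 10(W), 8(W), 7(W) are all W)
n=16: W (go to 12, an L position)
n=17: W (go to 13, an L position)
n=18: W (go to 14, an L position)
n=19: W (go to 15, an L position)
n=20: W (go to 15, an L position)
n=21: W (go to 14, an L position)
n=22: W (go to 15, an L position)
n=23: W (go to 15, an L position)
n=24: L (options 20(W), 19(W), 17(W), 16(W) are all W)
n=25: L (options 21(W), 20(W), 18(W), 17(W) are all W)
n=26: L (options 22(W), 21(W), 19(W), 18(W) are all W)
n=27: L (options 23(W), 22(W), 20(W), 19(W) are all W)
n=28: W (go to 24, an L position)
n=29: W (go to 25, an L position)
From 29 Ada can remove 4, leaving 25, reaching an L position.

Ada wins.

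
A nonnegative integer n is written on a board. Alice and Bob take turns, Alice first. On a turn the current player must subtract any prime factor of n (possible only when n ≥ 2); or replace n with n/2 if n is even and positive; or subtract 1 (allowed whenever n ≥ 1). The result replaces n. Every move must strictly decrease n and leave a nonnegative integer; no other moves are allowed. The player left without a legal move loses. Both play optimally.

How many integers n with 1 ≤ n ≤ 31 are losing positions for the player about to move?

6

Label each position W (a win for the player to move) or L (a loss). A position with no legal move is L; any other position is W exactly when some move reaches an L, and L when every move reaches a W.
n=0: no move → L
n=1: reaches L-position 0 → W
n=2: reaches L-position 0 → W
n=3: reaches L-position 0 → W
n=4: only reaches 2(W), 3(W), all W → L
n=5: reaches L-position 0 → W
n=6: reaches L-position 4 → W
n=7: reaches L-position 0 → W
n=8: reaches L-position 4 → W
n=9: only reaches 6(W), 8(W), all W → L
n=10: reaches L-position 9 → W
n=11: reaches L-position 0 → W
n=12: reaches L-position 9 → W
n=13: reaches L-position 0 → W
n=14: only reaches 7(W), 12(W), 13(W), all W → L
n=15: reaches L-position 14 → W
n=16: reaches L-position 14 → W
n=17: reaches L-position 0 → W
n=18: reaches L-position 9 → W
n=19: reaches L-position 0 → W
n=20: only reaches 10(W), 15(W), 18(W), 19(W), all W → L
n=21: reaches L-position 14 → W
n=22: reaches L-position 20 → W
n=23: reaches L-position 0 → W
n=24: only reaches 12(W), 21(W), 22(W), 23(W), all W → L
n=25: reaches L-position 20 → W
n=26: reaches L-position 24 → W
n=27: reaches L-position 24 → W
n=28: reaches L-position 14 → W
n=29: reaches L-position 0 → W
n=30: only reaches 15(W), 25(W), 27(W), 28(W), 29(W), all W → L
n=31: reaches L-position 0 → W
L entries with 1 ≤ n ≤ 31 (n=0 is outside the asked range and is not counted): n = 4, 9, 14, 20, 24, 30; that makes 6.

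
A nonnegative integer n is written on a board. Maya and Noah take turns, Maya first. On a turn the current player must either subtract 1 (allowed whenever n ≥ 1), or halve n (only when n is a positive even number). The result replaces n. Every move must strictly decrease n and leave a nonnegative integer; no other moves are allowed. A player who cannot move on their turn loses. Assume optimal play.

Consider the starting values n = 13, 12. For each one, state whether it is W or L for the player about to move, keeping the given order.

13: L, 12: W

Positions with no move are L. A position that does have a move is losing for the player to move precisely when every available move leads to a winning position for the opponent. Fill in the labels:
n=0: no move → L
n=1: reaches L-position 0 → W
n=2: only reaches 1(W), which is W → L
n=3: reaches L-position 2 → W
n=4: reaches L-position 2 → W
n=5: only reaches 4(W), which is W → L
n=6: reaches L-position 5 → W
n=7: only reaches 6(W), which is W → L
n=8: reaches L-position 7 → W
n=9: only reaches 8(W), which is W → L
n=10: reaches L-position 5 → W
n=11: only reaches 10(W), which is W → L
n=12: reaches L-position 11 → W
n=13: only reaches 12(W), which is W → L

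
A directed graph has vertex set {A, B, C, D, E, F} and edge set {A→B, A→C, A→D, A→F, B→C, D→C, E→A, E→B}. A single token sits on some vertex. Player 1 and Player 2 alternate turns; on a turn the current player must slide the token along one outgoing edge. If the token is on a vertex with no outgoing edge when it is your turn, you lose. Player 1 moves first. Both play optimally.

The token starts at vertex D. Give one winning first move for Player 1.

Work bottom-up. With no move the player to move loses. Otherwise the position is W if at least one move leads to an L position for the opponent, and L if every move leads to a W.
Every edge goes from a vertex to one that appears earlier in the order C, F, B, D, A, E, so processing vertices in that order labels each vertex after all of its successors.
C: no outgoing edge → L
F: no outgoing edge → L
B: W (go to C, an L position)
D: W (go to C, an L position)
A: W (go to F, an L position)
E: L (options A(W), B(W) are all W)
From D, the L positions reachable in one move are: C.

Move to C.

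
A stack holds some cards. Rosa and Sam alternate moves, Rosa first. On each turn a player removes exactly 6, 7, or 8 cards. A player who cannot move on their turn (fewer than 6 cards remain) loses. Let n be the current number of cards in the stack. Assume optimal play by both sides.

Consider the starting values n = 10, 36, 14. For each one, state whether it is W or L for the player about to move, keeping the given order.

10: W, 36: W, 14: L

Positions with no move are L. A position that does have a move is losing for the player to move precisely when every available move leads to a winning position for the opponent. Fill in the labels:
n=0: no move → L
n=1: no move → L
n=2: no move → L
n=3: no move → L
n=4: no move → L
n=5: no move → L
n=6: reaches L-position 0 → W
n=7: reaches L-position 1 → W
n=8: reaches L-position 2 → W
n=9: reaches L-position 3 → W
n=10: reaches L-position 4 → W
n=11: reaches L-position 5 → W
n=12: reaches L-position 5 → W
n=13: reaches L-position 5 → W
n=14: only reaches 8(W), 7(W), 6(W), all W → L
n=15: only reaches 9(W), 8(W), 7(W), all W → L
n=16: only reaches 10(W), 9(W), 8(W), all W → L
n=17: only reaches 11(W), 10(W), 9(W), all W → L
n=18: only reaches 12(W), 11(W), 10(W), all W → L
n=19: only reaches 13(W), 12(W), 11(W), all W → L
n=20: reaches L-position 14 → W
n=21: reaches L-position 15 → W
n=22: reaches L-position 16 → W
n=23: reaches L-position 17 → W
n=24: reaches L-position 18 → W
n=25: reaches L-position 19 → W
n=26: reaches L-position 19 → W
n=27: reaches L-position 19 → W
n=28: only reaches 22(W), 21(W), 20(W), all W → L
n=29: only reaches 23(W), 22(W), 21(W), all W → L
n=30: only reaches 24(W), 23(W), 22(W), all W → L
n=31: only reaches 25(W), 24(W), 23(W), all W → L
n=32: only reaches 26(W), 25(W), 24(W), all W → L
n=33: only reaches 27(W), 26(W), 25(W), all W → L
n=34: reaches L-position 28 → W
n=35: reaches L-position 29 → W
n=36: reaches L-position 30 → W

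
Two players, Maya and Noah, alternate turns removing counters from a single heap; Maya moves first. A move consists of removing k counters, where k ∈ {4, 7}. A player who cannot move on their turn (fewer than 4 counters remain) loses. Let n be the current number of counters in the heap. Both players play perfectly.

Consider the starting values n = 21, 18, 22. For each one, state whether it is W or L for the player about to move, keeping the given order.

21: W, 18: W, 22: L

Compute win/loss labels from the base case upward. A position with no move is L. Any other position is W if it can reach an L in one move, else L.
n=0: no move → L
n=1: no move → L
n=2: no move → L
n=3: no move → L
n=4: →0(L), so W
n=5: →1(L), so W
n=6: →2(L), so W
n=7: →3(L), so W
n=8: →1(L), so W
n=9: →2(L), so W
n=10: →3(L), so W
n=11: →7(W), 4(W) — all W, so L
n=12: →8(W), 5(W) — all W, so L
n=13: →9(W), 6(W) — all W, so L
n=14: →10(W), 7(W) — all W, so L
n=15: →11(L), so W
n=16: →12(L), so W
n=17: →13(L), so W
n=18: →14(L), so W
n=19: →12(L), so W
n=20: →13(L), so W
n=21: →14(L), so W
n=22: →18(W), 15(W) — all W, so L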